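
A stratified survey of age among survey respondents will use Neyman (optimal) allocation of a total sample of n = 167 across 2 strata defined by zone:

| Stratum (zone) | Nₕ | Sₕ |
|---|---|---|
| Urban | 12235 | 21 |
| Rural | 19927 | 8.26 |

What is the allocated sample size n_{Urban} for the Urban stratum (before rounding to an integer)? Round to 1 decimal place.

Neyman allocation: nₕ = n·NₕSₕ / Σⱼ NⱼSⱼ.
Σ NⱼSⱼ = 12235·21 + 19927·8.26 = 421532.02.
n_{Urban} = 167·12235·21 / 421532.02 = 101.8.

101.8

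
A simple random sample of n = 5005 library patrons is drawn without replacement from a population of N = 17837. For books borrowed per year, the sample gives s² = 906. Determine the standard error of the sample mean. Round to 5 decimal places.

Under SRS without replacement, Var(ȳ) = (1 − f)·s²/n with f = n/N = 5005/17837 = 0.28059651.
Var(ȳ) = (1 − 0.28059651)·906/5005 = 0.71940349·0.18101898 = 0.13022569.
SE(ȳ) = √(0.13022569) = 0.36087.

0.36087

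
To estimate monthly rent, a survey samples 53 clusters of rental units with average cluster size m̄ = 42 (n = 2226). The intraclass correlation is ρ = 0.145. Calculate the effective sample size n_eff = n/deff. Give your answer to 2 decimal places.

320.52

deff = 1 + (42 − 1)·0.145 = 1 + 5.945 = 6.945.
n_eff = 2226 / 6.945 = 320.52.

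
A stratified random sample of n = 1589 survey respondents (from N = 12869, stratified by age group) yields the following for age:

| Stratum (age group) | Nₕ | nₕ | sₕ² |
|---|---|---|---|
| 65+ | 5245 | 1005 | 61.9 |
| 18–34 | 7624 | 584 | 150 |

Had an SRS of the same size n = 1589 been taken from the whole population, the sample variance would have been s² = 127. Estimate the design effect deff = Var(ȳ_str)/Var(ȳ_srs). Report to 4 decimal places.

1.3063

Var(ȳ_str) = Σ Wₕ²(1−fₕ)sₕ²/nₕ with Wₕ = Nₕ/12869:
  65+: (5245/12869)²·(1−1005/5245)·61.9/1005 = 0.0082707774
  18–34: (7624/12869)²·(1−584/7624)·150/584 = 0.083242355
  → Var(ȳ_str) = 0.091513132.
Var(ȳ_srs) = (1 − 1589/12869)·127/1589 = 0.070055804.
deff = 0.091513132 / 0.070055804 = 1.3063.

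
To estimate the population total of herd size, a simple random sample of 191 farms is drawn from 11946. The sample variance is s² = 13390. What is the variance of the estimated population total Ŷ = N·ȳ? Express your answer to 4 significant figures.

Var(Ŷ) = N²·Var(ȳ) = N²·(1 − n/N)·s²/n.
f = 191/11946 = 0.01598862; Var(ȳ) = 0.98401138·13390/191 = 68.983835.
Var(Ŷ) = 11946² · 68.983835 = 9.8444703 × 10^9.

9.844 × 10^9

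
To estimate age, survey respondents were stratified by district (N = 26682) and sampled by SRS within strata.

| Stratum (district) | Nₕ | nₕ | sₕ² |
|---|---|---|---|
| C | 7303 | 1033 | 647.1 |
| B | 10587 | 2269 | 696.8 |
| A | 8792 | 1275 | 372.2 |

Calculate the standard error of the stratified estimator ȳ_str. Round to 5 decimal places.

Var(ȳ_str) = Σₕ Wₕ²(1 − fₕ)sₕ²/nₕ with Wₕ = Nₕ/N, N = 26682.
C: Wₕ = 0.27370512; term = 0.27370512²·(1 − 0.14144872)·647.1/1033 = 0.040290547.
B: Wₕ = 0.39678435; term = 0.39678435²·(1 − 0.21431945)·696.8/2269 = 0.037986451.
A: Wₕ = 0.32951053; term = 0.32951053²·(1 − 0.14501820)·372.2/1275 = 0.027099523.
Sum = 0.10537652.
SE = √(0.10537652) = 0.32462.

0.32462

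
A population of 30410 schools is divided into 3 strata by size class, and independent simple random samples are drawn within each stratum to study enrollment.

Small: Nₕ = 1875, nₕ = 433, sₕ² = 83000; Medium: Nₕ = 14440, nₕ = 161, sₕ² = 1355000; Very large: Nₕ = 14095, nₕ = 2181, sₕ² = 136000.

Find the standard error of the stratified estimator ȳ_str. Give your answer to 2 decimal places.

43.46

Var(ȳ_str) = Σₕ Wₕ²(1 − fₕ)sₕ²/nₕ with Wₕ = Nₕ/N, N = 30410.
Small: Wₕ = 0.06165735; term = 0.06165735²·(1 − 0.23093333)·83000/433 = 0.56043324.
Medium: Wₕ = 0.47484380; term = 0.47484380²·(1 − 0.01114958)·1355000/161 = 1876.487.
Very large: Wₕ = 0.46349885; term = 0.46349885²·(1 − 0.15473572)·136000/2181 = 11.323302.
Sum = 1888.3707.
SE = √(1888.3707) = 43.46.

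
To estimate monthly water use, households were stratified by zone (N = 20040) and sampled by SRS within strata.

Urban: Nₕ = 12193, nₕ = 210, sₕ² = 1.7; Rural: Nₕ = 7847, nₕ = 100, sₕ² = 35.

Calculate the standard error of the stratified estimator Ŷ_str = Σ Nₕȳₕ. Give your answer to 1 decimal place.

Var(Ŷ_str) = Σₕ Nₕ²(1 − fₕ)sₕ²/nₕ.
Urban: 12193²·(1 − 210/12193)·1.7/210 = 1.1827849 × 10^6.
Rural: 7847²·(1 − 100/7847)·35/100 = 2.1276748 × 10^7.
Sum = 2.2459533 × 10^7.
SE = √(2.2459533 × 10^7) = 4739.1.

4739.1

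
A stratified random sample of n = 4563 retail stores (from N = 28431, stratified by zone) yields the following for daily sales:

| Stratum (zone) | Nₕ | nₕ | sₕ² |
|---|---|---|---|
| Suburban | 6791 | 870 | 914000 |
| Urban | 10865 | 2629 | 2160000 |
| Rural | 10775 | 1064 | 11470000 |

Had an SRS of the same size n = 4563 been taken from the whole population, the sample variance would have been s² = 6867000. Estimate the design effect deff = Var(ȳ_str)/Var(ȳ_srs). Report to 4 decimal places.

Var(ȳ_str) = Σ Wₕ²(1−fₕ)sₕ²/nₕ with Wₕ = Nₕ/28431:
  Suburban: (6791/28431)²·(1−870/6791)·914000/870 = 52.260248
  Urban: (10865/28431)²·(1−2629/10865)·2160000/2629 = 90.954662
  Rural: (10775/28431)²·(1−1064/10775)·11470000/1064 = 1395.4644
  → Var(ȳ_str) = 1538.6793.
Var(ȳ_srs) = (1 − 4563/28431)·6867000/4563 = 1263.3988.
deff = 1538.6793 / 1263.3988 = 1.2179.

1.2179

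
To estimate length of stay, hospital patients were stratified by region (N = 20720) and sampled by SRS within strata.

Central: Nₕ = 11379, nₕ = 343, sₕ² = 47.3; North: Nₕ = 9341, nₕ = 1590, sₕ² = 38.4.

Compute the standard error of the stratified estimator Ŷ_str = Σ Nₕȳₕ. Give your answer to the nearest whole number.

4366

Var(Ŷ_str) = Σₕ Nₕ²(1 − fₕ)sₕ²/nₕ.
Central: 11379²·(1 − 343/11379)·47.3/343 = 1.7317405 × 10^7.
North: 9341²·(1 − 1590/9341)·38.4/1590 = 1.7485788 × 10^6.
Sum = 1.9065984 × 10^7.
SE = √(1.9065984 × 10^7) = 4366.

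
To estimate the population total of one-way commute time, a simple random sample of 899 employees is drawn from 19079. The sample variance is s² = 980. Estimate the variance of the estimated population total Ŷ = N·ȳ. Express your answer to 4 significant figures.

3.781 × 10^8

Var(Ŷ) = N²·Var(ȳ) = N²·(1 − n/N)·s²/n.
f = 899/19079 = 0.04711987; Var(ȳ) = 0.95288013·980/899 = 1.0387347.
Var(Ŷ) = 19079² · 1.0387347 = 3.7810799 × 10^8.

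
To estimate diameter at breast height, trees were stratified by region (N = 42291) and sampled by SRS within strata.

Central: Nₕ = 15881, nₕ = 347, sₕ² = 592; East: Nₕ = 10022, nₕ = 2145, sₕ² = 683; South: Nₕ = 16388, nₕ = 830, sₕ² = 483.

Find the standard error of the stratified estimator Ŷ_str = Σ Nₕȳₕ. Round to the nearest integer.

24380

Var(Ŷ_str) = Σₕ Nₕ²(1 − fₕ)sₕ²/nₕ.
Central: 15881²·(1 − 347/15881)·592/347 = 4.2087524 × 10^8.
East: 10022²·(1 − 2145/10022)·683/2145 = 2.5136723 × 10^7.
South: 16388²·(1 − 830/16388)·483/830 = 1.4837091 × 10^8.
Sum = 5.9438287 × 10^8.
SE = √(5.9438287 × 10^8) = 24380.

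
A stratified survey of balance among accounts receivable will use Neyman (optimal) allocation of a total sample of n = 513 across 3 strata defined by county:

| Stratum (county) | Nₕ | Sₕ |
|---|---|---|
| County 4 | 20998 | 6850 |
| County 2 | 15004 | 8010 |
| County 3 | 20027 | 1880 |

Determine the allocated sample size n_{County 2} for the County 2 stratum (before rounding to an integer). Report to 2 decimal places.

204.37

Neyman allocation: nₕ = n·NₕSₕ / Σⱼ NⱼSⱼ.
Σ NⱼSⱼ = 20998·6850 + 15004·8010 + 20027·1880 = 3.016691 × 10^8.
n_{County 2} = 513·15004·8010 / (3.016691 × 10^8) = 204.37.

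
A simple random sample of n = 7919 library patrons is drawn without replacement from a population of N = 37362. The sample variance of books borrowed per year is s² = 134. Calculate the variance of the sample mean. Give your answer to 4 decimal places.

0.0133

Under SRS without replacement, Var(ȳ) = (1 − f)·s²/n with f = n/N = 7919/37362 = 0.21195332.
Var(ȳ) = (1 − 0.21195332)·134/7919 = 0.78804668·0.016921328 = 0.013334797.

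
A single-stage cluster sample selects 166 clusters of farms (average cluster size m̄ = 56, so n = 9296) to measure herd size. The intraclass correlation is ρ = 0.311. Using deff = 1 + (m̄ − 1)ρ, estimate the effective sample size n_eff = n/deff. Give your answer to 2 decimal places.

513.45

deff = 1 + (56 − 1)·0.311 = 1 + 17.105 = 18.105.
n_eff = 9296 / 18.105 = 513.45.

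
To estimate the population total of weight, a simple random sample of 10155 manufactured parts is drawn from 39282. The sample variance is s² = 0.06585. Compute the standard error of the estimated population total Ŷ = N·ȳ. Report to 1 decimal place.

Var(Ŷ) = N²·Var(ȳ) = N²·(1 − n/N)·s²/n.
f = 10155/39282 = 0.25851535; Var(ȳ) = 0.74148465·0.06585/10155 = 4.8081501 × 10^-6.
Var(Ŷ) = 39282² · (4.8081501 × 10^-6) = 7419.3387.
SE(Ŷ) = √(7419.3387) = 86.1.

86.1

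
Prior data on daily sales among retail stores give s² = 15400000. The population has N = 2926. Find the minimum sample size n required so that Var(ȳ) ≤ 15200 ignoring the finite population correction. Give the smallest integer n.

Without fpc, n₀ = s²/D = 15400000/15200 = 1013.1579.
Rounding up, n = 1014.

1014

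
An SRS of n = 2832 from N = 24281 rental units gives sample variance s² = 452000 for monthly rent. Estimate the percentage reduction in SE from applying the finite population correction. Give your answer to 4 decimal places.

6.0125

f = n/N = 2832/24281 = 0.11663441.
SE_no-fpc = √(s²/n) = 12.633468; SE_fpc = √((1−f)s²/n) = 11.873885.
Ratio = √(1−f) = 0.93987531. Reduction = 100·(1 − 0.93987531) = 6.0125%.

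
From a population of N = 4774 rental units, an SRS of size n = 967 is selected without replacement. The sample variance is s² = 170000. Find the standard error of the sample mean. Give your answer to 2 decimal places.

Under SRS without replacement, Var(ȳ) = (1 − f)·s²/n with f = n/N = 967/4774 = 0.20255551.
Var(ȳ) = (1 − 0.20255551)·170000/967 = 0.79744449·175.80145 = 140.1919.
SE(ȳ) = √(140.1919) = 11.84.

11.84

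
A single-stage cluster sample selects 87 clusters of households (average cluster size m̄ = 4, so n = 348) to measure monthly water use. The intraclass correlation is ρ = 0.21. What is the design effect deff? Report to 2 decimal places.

deff = 1 + (4 − 1)·0.21 = 1 + 0.63 = 1.63.

1.63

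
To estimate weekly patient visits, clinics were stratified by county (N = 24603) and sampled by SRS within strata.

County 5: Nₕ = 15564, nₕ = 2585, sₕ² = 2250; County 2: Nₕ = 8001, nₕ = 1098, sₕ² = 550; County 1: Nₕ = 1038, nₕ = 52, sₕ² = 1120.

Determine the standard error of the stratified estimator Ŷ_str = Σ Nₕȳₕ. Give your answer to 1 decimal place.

15017.9

Var(Ŷ_str) = Σₕ Nₕ²(1 − fₕ)sₕ²/nₕ.
County 5: 15564²·(1 − 2585/15564)·2250/2585 = 1.7582654 × 10^8.
County 2: 8001²·(1 − 1098/8001)·550/1098 = 2.7665753 × 10^7.
County 1: 1038²·(1 − 52/1038)·1120/52 = 2.2043926 × 10^7.
Sum = 2.2553622 × 10^8.
SE = √(2.2553622 × 10^8) = 15017.9.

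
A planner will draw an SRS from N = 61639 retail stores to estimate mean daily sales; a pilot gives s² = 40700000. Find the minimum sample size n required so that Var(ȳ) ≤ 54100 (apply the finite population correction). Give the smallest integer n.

744

Without fpc, n₀ = s²/D = 40700000/54100 = 752.3105.
With fpc, (1 − n/N)·s²/n ≤ D requires n ≥ n₀/(1 + n₀/N) = 752.3105/(1 + 752.3105/61639) = 743.2392.
Rounding up, n = 744.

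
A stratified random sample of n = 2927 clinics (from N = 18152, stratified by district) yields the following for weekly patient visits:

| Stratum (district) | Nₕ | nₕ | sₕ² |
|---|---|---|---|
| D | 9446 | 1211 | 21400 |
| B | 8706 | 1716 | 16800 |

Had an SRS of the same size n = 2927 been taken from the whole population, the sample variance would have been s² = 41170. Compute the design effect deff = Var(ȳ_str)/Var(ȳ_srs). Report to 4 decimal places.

Var(ȳ_str) = Σ Wₕ²(1−fₕ)sₕ²/nₕ with Wₕ = Nₕ/18152:
  D: (9446/18152)²·(1−1211/9446)·21400/1211 = 4.1718839
  B: (8706/18152)²·(1−1716/8706)·16800/1716 = 1.8081684
  → Var(ȳ_str) = 5.9800523.
Var(ȳ_srs) = (1 − 2927/18152)·41170/2927 = 11.797527.
deff = 5.9800523 / 11.797527 = 0.5069.

0.5069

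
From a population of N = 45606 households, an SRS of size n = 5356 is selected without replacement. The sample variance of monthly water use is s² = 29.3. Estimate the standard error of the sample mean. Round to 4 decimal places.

0.0695

Under SRS without replacement, Var(ȳ) = (1 − f)·s²/n with f = n/N = 5356/45606 = 0.11744069.
Var(ȳ) = (1 − 0.11744069)·29.3/5356 = 0.88255931·0.0054705004 = 0.004828041.
SE(ȳ) = √(0.004828041) = 0.0695.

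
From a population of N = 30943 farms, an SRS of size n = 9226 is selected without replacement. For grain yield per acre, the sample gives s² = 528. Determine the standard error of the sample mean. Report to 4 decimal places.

0.2004

Under SRS without replacement, Var(ȳ) = (1 − f)·s²/n with f = n/N = 9226/30943 = 0.29816113.
Var(ȳ) = (1 − 0.29816113)·528/9226 = 0.70183887·0.057229569 = 0.040165935.
SE(ȳ) = √(0.040165935) = 0.2004.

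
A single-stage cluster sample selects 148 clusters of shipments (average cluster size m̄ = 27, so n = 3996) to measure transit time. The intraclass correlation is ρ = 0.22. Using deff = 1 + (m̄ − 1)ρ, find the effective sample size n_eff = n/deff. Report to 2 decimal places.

594.64

deff = 1 + (27 − 1)·0.22 = 1 + 5.72 = 6.72.
n_eff = 3996 / 6.72 = 594.64.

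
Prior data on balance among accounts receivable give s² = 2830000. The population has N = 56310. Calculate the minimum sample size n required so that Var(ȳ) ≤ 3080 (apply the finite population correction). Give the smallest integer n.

905

Without fpc, n₀ = s²/D = 2830000/3080 = 918.8312.
With fpc, (1 − n/N)·s²/n ≤ D requires n ≥ n₀/(1 + n₀/N) = 918.8312/(1 + 918.8312/56310) = 904.0790.
Rounding up, n = 905.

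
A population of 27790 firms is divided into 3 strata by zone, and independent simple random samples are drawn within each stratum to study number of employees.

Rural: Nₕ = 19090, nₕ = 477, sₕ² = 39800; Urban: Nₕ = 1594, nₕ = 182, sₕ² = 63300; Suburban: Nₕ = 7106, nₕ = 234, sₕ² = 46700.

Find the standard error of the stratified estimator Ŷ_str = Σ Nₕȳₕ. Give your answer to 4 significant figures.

200400

Var(Ŷ_str) = Σₕ Nₕ²(1 − fₕ)sₕ²/nₕ.
Rural: 19090²·(1 − 477/19090)·39800/477 = 2.9647426 × 10^10.
Urban: 1594²·(1 − 182/1594)·63300/182 = 7.8280815 × 10^8.
Suburban: 7106²·(1 − 234/7106)·46700/234 = 9.7456178 × 10^9.
Sum = 4.0175852 × 10^10.
SE = √(4.0175852 × 10^10) = 200400.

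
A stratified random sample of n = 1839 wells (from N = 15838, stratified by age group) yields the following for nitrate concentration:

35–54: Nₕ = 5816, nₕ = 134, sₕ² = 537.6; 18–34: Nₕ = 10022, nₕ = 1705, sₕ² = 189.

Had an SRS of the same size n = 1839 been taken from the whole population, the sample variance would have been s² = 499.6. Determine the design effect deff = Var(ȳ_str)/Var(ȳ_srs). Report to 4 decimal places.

2.3545

Var(ȳ_str) = Σ Wₕ²(1−fₕ)sₕ²/nₕ with Wₕ = Nₕ/15838:
  35–54: (5816/15838)²·(1−134/5816)·537.6/134 = 0.52854189
  18–34: (10022/15838)²·(1−1705/10022)·189/1705 = 0.03683476
  → Var(ȳ_str) = 0.56537665.
Var(ȳ_srs) = (1 − 1839/15838)·499.6/1839 = 0.240125.
deff = 0.56537665 / 0.240125 = 2.3545.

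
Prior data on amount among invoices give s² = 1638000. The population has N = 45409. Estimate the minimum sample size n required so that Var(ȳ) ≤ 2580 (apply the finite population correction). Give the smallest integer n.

Without fpc, n₀ = s²/D = 1638000/2580 = 634.8837.
With fpc, (1 − n/N)·s²/n ≤ D requires n ≥ n₀/(1 + n₀/N) = 634.8837/(1 + 634.8837/45409) = 626.1295.
Rounding up, n = 627.

627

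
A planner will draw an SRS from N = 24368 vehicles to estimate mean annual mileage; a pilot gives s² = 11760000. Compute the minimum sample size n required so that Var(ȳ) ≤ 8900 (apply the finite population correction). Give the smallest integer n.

Without fpc, n₀ = s²/D = 11760000/8900 = 1321.3483.
With fpc, (1 − n/N)·s²/n ≤ D requires n ≥ n₀/(1 + n₀/N) = 1321.3483/(1 + 1321.3483/24368) = 1253.3839.
Rounding up, n = 1254.

1254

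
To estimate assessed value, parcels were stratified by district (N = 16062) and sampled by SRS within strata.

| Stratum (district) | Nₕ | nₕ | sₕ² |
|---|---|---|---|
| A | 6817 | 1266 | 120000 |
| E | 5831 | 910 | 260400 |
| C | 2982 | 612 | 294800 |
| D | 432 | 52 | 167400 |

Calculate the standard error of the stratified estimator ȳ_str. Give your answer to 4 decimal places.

Var(ȳ_str) = Σₕ Wₕ²(1 − fₕ)sₕ²/nₕ with Wₕ = Nₕ/N, N = 16062.
A: Wₕ = 0.42441788; term = 0.42441788²·(1 − 0.18571219)·120000/1266 = 13.903138.
E: Wₕ = 0.36303076; term = 0.36303076²·(1 − 0.15606242)·260400/910 = 31.827077.
C: Wₕ = 0.18565558; term = 0.18565558²·(1 − 0.20523139)·294800/612 = 13.195711.
D: Wₕ = 0.02689578; term = 0.02689578²·(1 − 0.12037037)·167400/52 = 2.0484257.
Sum = 60.974352.
SE = √(60.974352) = 7.8086.

7.8086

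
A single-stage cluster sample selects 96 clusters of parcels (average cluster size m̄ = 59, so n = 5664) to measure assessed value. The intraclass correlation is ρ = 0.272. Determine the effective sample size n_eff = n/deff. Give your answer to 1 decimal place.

deff = 1 + (59 − 1)·0.272 = 1 + 15.776 = 16.776.
n_eff = 5664 / 16.776 = 337.6.

337.6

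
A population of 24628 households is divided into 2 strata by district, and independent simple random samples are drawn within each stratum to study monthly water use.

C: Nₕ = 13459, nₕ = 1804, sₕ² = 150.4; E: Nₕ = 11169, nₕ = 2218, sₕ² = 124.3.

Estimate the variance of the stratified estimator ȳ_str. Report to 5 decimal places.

Var(ȳ_str) = Σₕ Wₕ²(1 − fₕ)sₕ²/nₕ with Wₕ = Nₕ/N, N = 24628.
C: Wₕ = 0.54649180; term = 0.54649180²·(1 − 0.13403670)·150.4/1804 = 0.021561456.
E: Wₕ = 0.45350820; term = 0.45350820²·(1 − 0.19858537)·124.3/2218 = 0.0092371319.
Sum = 0.030798588.

0.03080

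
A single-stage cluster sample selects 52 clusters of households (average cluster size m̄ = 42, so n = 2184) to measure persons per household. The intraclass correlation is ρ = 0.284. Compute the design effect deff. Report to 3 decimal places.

12.644

deff = 1 + (42 − 1)·0.284 = 1 + 11.644 = 12.644.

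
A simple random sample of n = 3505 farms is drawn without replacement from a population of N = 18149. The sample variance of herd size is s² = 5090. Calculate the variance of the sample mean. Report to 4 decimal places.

Under SRS without replacement, Var(ȳ) = (1 − f)·s²/n with f = n/N = 3505/18149 = 0.19312359.
Var(ȳ) = (1 − 0.19312359)·5090/3505 = 0.80687641·1.4522111 = 1.1717549.

1.1718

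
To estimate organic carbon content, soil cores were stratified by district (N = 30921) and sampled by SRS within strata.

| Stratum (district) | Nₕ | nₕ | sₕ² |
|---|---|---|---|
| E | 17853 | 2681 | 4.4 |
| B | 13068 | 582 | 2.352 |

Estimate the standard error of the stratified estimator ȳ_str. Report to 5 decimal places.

Var(ȳ_str) = Σₕ Wₕ²(1 − fₕ)sₕ²/nₕ with Wₕ = Nₕ/N, N = 30921.
E: Wₕ = 0.57737460; term = 0.57737460²·(1 − 0.15017084)·4.4/2681 = 4.6494635 × 10^-4.
B: Wₕ = 0.42262540; term = 0.42262540²·(1 − 0.04453627)·2.352/582 = 6.8966745 × 10^-4.
Sum = 0.0011546138.
SE = √(0.0011546138) = 0.03398.

0.03398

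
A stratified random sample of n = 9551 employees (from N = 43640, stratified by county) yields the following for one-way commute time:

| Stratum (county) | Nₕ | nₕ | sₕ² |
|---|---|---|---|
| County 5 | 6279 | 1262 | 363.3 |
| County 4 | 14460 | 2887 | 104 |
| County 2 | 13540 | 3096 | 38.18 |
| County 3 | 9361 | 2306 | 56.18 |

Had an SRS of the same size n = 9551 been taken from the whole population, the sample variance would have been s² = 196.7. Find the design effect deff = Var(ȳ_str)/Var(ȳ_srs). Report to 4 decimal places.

Var(ȳ_str) = Σ Wₕ²(1−fₕ)sₕ²/nₕ with Wₕ = Nₕ/43640:
  County 5: (6279/43640)²·(1−1262/6279)·363.3/1262 = 0.0047617999
  County 4: (14460/43640)²·(1−2887/14460)·104/2887 = 0.0031654198
  County 2: (13540/43640)²·(1−3096/13540)·38.18/3096 = 9.1569536 × 10^-4
  County 3: (9361/43640)²·(1−2306/9361)·56.18/2306 = 8.4483561 × 10^-4
  → Var(ȳ_str) = 0.0096877507.
Var(ȳ_srs) = (1 − 9551/43640)·196.7/9551 = 0.016087369.
deff = 0.0096877507 / 0.016087369 = 0.6022.

0.6022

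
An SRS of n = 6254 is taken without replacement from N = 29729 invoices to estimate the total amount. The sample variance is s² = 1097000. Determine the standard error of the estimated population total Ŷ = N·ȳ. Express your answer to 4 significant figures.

349900

Var(Ŷ) = N²·Var(ȳ) = N²·(1 − n/N)·s²/n.
f = 6254/29729 = 0.21036698; Var(ȳ) = 0.78963302·1097000/6254 = 138.50774.
Var(Ŷ) = 29729² · 138.50774 = 1.22415 × 10^11.
SE(Ŷ) = √(1.22415 × 10^11) = 349900.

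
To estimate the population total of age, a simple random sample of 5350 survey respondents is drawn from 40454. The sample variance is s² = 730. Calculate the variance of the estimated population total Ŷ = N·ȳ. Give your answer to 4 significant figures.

1.938 × 10^8

Var(Ŷ) = N²·Var(ȳ) = N²·(1 − n/N)·s²/n.
f = 5350/40454 = 0.13224897; Var(ȳ) = 0.86775103·730/5350 = 0.11840341.
Var(Ŷ) = 40454² · 0.11840341 = 1.9377027 × 10^8.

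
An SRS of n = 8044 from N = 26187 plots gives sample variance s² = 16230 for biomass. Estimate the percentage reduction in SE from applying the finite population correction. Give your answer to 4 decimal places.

f = n/N = 8044/26187 = 0.30717532.
SE_no-fpc = √(s²/n) = 1.4204411; SE_fpc = √((1−f)s²/n) = 1.1823196.
Ratio = √(1−f) = 0.83236091. Reduction = 100·(1 − 0.83236091) = 16.7639%.

16.7639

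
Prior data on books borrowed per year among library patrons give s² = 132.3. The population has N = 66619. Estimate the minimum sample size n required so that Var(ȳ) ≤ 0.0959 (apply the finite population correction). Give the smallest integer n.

1352

Without fpc, n₀ = s²/D = 132.3/0.0959 = 1379.5620.
With fpc, (1 − n/N)·s²/n ≤ D requires n ≥ n₀/(1 + n₀/N) = 1379.5620/(1 + 1379.5620/66619) = 1351.5733.
Rounding up, n = 1352.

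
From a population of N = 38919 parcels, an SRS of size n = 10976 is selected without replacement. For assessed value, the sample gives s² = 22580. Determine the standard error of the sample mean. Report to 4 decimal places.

1.2153

Under SRS without replacement, Var(ȳ) = (1 − f)·s²/n with f = n/N = 10976/38919 = 0.28202163.
Var(ȳ) = (1 − 0.28202163)·22580/10976 = 0.71797837·2.0572157 = 1.4770364.
SE(ȳ) = √(1.4770364) = 1.2153.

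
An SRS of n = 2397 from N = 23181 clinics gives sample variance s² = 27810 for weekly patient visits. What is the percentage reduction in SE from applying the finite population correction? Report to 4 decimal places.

5.3112

f = n/N = 2397/23181 = 0.10340365.
SE_no-fpc = √(s²/n) = 3.4061712; SE_fpc = √((1−f)s²/n) = 3.2252617.
Ratio = √(1−f) = 0.94688772. Reduction = 100·(1 − 0.94688772) = 5.3112%.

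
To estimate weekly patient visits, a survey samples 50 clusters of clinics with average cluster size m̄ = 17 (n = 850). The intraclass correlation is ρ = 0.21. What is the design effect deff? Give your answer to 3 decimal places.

deff = 1 + (17 − 1)·0.21 = 1 + 3.36 = 4.36.

4.360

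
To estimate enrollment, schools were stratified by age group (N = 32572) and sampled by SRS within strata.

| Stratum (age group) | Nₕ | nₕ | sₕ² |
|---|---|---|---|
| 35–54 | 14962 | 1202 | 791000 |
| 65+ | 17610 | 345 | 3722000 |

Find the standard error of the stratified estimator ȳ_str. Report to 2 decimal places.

Var(ȳ_str) = Σₕ Wₕ²(1 − fₕ)sₕ²/nₕ with Wₕ = Nₕ/N, N = 32572.
35–54: Wₕ = 0.45935159; term = 0.45935159²·(1 − 0.08033685)·791000/1202 = 127.7001.
65+: Wₕ = 0.54064841; term = 0.54064841²·(1 − 0.01959114)·3722000/345 = 3091.6787.
Sum = 3219.3788.
SE = √(3219.3788) = 56.74.

56.74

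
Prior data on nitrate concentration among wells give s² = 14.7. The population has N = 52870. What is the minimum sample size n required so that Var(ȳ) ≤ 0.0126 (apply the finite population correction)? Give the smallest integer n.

Without fpc, n₀ = s²/D = 14.7/0.0126 = 1166.6667.
With fpc, (1 − n/N)·s²/n ≤ D requires n ≥ n₀/(1 + n₀/N) = 1166.6667/(1 + 1166.6667/52870) = 1141.4780.
Rounding up, n = 1142.

1142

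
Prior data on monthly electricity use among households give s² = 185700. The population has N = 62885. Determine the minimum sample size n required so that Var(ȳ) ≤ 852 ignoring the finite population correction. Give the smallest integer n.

Without fpc, n₀ = s²/D = 185700/852 = 217.9577.
Rounding up, n = 218.

218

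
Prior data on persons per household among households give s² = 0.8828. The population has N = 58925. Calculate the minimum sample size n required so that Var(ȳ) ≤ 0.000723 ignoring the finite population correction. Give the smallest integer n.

1222

Without fpc, n₀ = s²/D = 0.8828/0.000723 = 1221.0235.
Rounding up, n = 1222.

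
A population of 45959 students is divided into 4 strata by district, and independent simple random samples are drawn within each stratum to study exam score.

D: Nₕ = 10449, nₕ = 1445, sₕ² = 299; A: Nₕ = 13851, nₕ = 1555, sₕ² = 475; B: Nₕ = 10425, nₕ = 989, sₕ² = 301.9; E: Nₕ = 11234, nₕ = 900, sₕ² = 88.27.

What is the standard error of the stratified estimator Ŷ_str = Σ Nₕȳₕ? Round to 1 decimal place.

Var(Ŷ_str) = Σₕ Nₕ²(1 − fₕ)sₕ²/nₕ.
D: 10449²·(1 − 1445/10449)·299/1445 = 1.9467651 × 10^7.
A: 13851²·(1 − 1555/13851)·475/1555 = 5.2024534 × 10^7.
B: 10425²·(1 − 989/10425)·301.9/989 = 3.0028305 × 10^7.
E: 11234²·(1 − 900/11234)·88.27/900 = 1.1386061 × 10^7.
Sum = 1.1290655 × 10^8.
SE = √(1.1290655 × 10^8) = 10625.7.

10625.7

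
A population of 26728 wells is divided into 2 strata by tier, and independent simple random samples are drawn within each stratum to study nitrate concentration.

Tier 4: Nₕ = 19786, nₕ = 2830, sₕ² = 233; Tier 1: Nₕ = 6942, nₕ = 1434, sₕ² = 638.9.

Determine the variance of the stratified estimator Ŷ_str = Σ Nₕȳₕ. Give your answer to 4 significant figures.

4.466 × 10^7

Var(Ŷ_str) = Σₕ Nₕ²(1 − fₕ)sₕ²/nₕ.
Tier 4: 19786²·(1 − 2830/19786)·233/2830 = 2.7621731 × 10^7.
Tier 1: 6942²·(1 − 1434/6942)·638.9/1434 = 1.703579 × 10^7.
Sum = 4.4657521 × 10^7.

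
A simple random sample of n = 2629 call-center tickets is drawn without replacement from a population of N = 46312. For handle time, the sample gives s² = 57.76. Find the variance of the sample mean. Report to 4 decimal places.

Under SRS without replacement, Var(ȳ) = (1 − f)·s²/n with f = n/N = 2629/46312 = 0.05676714.
Var(ȳ) = (1 − 0.05676714)·57.76/2629 = 0.94323286·0.021970331 = 0.020723138.

0.0207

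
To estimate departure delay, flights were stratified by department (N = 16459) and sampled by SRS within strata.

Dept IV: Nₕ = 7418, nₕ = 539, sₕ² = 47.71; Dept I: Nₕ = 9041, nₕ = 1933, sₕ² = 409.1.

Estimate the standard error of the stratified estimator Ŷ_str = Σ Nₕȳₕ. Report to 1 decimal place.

4256.5

Var(Ŷ_str) = Σₕ Nₕ²(1 − fₕ)sₕ²/nₕ.
Dept IV: 7418²·(1 − 539/7418)·47.71/539 = 4.5168201 × 10^6.
Dept I: 9041²·(1 − 1933/9041)·409.1/1933 = 1.3600708 × 10^7.
Sum = 1.8117528 × 10^7.
SE = √(1.8117528 × 10^7) = 4256.5.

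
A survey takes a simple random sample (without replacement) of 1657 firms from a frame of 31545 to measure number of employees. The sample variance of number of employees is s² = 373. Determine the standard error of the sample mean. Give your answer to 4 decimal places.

0.4618

Under SRS without replacement, Var(ȳ) = (1 − f)·s²/n with f = n/N = 1657/31545 = 0.05252813.
Var(ȳ) = (1 − 0.05252813)·373/1657 = 0.94747187·0.22510561 = 0.21328123.
SE(ȳ) = √(0.21328123) = 0.4618.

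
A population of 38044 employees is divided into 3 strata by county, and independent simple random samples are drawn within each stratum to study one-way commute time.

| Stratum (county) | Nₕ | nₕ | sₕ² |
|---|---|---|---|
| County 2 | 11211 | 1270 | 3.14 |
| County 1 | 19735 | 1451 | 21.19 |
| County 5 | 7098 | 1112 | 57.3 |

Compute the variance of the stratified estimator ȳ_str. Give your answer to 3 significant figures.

0.00534

Var(ȳ_str) = Σₕ Wₕ²(1 − fₕ)sₕ²/nₕ with Wₕ = Nₕ/N, N = 38044.
County 2: Wₕ = 0.29468510; term = 0.29468510²·(1 − 0.11328160)·3.14/1270 = 1.9038293 × 10^-4.
County 1: Wₕ = 0.51874146; term = 0.51874146²·(1 − 0.07352420)·21.19/1451 = 0.0036408228.
County 5: Wₕ = 0.18657344; term = 0.18657344²·(1 − 0.15666385)·57.3/1112 = 0.0015126909.
Sum = 0.0053438966.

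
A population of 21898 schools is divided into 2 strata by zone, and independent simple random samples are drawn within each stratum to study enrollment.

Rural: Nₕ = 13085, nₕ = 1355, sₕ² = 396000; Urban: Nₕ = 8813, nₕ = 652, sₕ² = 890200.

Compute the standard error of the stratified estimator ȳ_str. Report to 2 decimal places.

17.27

Var(ȳ_str) = Σₕ Wₕ²(1 − fₕ)sₕ²/nₕ with Wₕ = Nₕ/N, N = 21898.
Rural: Wₕ = 0.59754315; term = 0.59754315²·(1 − 0.10355369)·396000/1355 = 93.544601.
Urban: Wₕ = 0.40245685; term = 0.40245685²·(1 − 0.07398162)·890200/652 = 204.78505.
Sum = 298.32965.
SE = √(298.32965) = 17.27.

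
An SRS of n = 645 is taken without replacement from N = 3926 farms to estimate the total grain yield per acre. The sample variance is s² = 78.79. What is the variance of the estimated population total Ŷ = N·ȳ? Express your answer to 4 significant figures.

Var(Ŷ) = N²·Var(ȳ) = N²·(1 − n/N)·s²/n.
f = 645/3926 = 0.16428935; Var(ȳ) = 0.83571065·78.79/645 = 0.10208627.
Var(Ŷ) = 3926² · 0.10208627 = 1.5735043 × 10^6.

1.574 × 10^6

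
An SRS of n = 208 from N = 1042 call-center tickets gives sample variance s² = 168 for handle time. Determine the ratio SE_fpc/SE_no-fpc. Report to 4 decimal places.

0.8946

f = n/N = 208/1042 = 0.19961612.
SE_no-fpc = √(s²/n) = 0.89871703; SE_fpc = √((1−f)s²/n) = 0.80402979.
Ratio = √(1−f) = 0.89464176.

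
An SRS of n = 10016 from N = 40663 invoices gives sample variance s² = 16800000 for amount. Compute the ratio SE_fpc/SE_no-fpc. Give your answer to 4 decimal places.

0.8681

f = n/N = 10016/40663 = 0.24631729.
SE_no-fpc = √(s²/n) = 40.955052; SE_fpc = √((1−f)s²/n) = 35.555088.
Ratio = √(1−f) = 0.86814901.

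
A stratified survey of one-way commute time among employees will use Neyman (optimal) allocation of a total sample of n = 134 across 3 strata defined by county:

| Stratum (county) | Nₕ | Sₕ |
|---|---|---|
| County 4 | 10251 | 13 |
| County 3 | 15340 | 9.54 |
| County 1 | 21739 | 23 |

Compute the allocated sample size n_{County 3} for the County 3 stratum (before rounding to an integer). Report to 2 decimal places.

25.15

Neyman allocation: nₕ = n·NₕSₕ / Σⱼ NⱼSⱼ.
Σ NⱼSⱼ = 10251·13 + 15340·9.54 + 21739·23 = 779603.6.
n_{County 3} = 134·15340·9.54 / 779603.6 = 25.15.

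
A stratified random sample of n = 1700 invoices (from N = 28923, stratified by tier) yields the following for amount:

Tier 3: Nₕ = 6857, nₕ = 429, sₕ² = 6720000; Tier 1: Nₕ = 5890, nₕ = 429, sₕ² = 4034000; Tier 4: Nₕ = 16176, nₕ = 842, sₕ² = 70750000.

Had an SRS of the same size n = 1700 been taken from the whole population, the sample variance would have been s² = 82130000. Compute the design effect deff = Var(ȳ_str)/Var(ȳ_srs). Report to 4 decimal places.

Var(ȳ_str) = Σ Wₕ²(1−fₕ)sₕ²/nₕ with Wₕ = Nₕ/28923:
  Tier 3: (6857/28923)²·(1−429/6857)·6720000/429 = 825.34462
  Tier 1: (5890/28923)²·(1−429/5890)·4034000/429 = 361.55918
  Tier 4: (16176/28923)²·(1−842/16176)·70750000/842 = 24914.62
  → Var(ȳ_str) = 26101.524.
Var(ȳ_srs) = (1 − 1700/28923)·82130000/1700 = 45472.156.
deff = 26101.524 / 45472.156 = 0.5740.

0.5740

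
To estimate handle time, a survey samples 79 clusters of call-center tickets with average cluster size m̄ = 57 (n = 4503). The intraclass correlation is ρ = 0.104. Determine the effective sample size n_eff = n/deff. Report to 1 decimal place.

659.9

deff = 1 + (57 − 1)·0.104 = 1 + 5.824 = 6.824.
n_eff = 4503 / 6.824 = 659.9.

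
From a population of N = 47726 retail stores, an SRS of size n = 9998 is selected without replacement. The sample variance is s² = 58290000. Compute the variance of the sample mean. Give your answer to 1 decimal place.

4608.8

Under SRS without replacement, Var(ȳ) = (1 − f)·s²/n with f = n/N = 9998/47726 = 0.20948749.
Var(ȳ) = (1 − 0.20948749)·58290000/9998 = 0.79051251·5830.166 = 4608.8192.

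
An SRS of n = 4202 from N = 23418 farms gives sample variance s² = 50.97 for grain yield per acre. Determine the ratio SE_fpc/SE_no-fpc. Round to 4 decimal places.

f = n/N = 4202/23418 = 0.17943462.
SE_no-fpc = √(s²/n) = 0.110136; SE_fpc = √((1−f)s²/n) = 0.099766764.
Ratio = √(1−f) = 0.90585064.

0.9059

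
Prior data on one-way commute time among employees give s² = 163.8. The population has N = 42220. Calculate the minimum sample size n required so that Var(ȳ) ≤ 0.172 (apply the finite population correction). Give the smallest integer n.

Without fpc, n₀ = s²/D = 163.8/0.172 = 952.3256.
With fpc, (1 − n/N)·s²/n ≤ D requires n ≥ n₀/(1 + n₀/N) = 952.3256/(1 + 952.3256/42220) = 931.3185.
Rounding up, n = 932.

932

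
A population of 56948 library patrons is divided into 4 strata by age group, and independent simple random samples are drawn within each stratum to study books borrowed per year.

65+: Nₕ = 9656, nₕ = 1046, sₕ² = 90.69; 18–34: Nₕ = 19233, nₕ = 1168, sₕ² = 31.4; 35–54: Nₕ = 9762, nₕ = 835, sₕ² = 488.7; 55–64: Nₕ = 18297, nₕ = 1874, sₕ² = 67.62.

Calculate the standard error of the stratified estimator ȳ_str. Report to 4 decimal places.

Var(ȳ_str) = Σₕ Wₕ²(1 − fₕ)sₕ²/nₕ with Wₕ = Nₕ/N, N = 56948.
65+: Wₕ = 0.16955819; term = 0.16955819²·(1 − 0.10832643)·90.69/1046 = 0.0022226505.
18–34: Wₕ = 0.33772916; term = 0.33772916²·(1 − 0.06072896)·31.4/1168 = 0.0028801483.
35–54: Wₕ = 0.17141954; term = 0.17141954²·(1 − 0.08553575)·488.7/835 = 0.015726904.
55–64: Wₕ = 0.32129311; term = 0.32129311²·(1 − 0.10242116)·67.62/1874 = 0.0033433436.
Sum = 0.024173046.
SE = √(0.024173046) = 0.1555.

0.1555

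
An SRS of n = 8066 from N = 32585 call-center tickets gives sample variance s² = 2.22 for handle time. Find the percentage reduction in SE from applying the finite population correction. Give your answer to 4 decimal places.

13.2554

f = n/N = 8066/32585 = 0.24753721.
SE_no-fpc = √(s²/n) = 0.016590038; SE_fpc = √((1−f)s²/n) = 0.014390964.
Ratio = √(1−f) = 0.86744613. Reduction = 100·(1 − 0.86744613) = 13.2554%.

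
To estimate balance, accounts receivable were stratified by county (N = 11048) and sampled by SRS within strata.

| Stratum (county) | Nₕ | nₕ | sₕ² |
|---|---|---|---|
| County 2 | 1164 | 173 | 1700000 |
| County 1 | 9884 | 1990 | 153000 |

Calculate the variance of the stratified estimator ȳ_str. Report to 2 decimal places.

Var(ȳ_str) = Σₕ Wₕ²(1 − fₕ)sₕ²/nₕ with Wₕ = Nₕ/N, N = 11048.
County 2: Wₕ = 0.10535844; term = 0.10535844²·(1 − 0.14862543)·1700000/173 = 92.867151.
County 1: Wₕ = 0.89464156; term = 0.89464156²·(1 − 0.20133549)·153000/1990 = 49.147438.
Sum = 142.01459.

142.01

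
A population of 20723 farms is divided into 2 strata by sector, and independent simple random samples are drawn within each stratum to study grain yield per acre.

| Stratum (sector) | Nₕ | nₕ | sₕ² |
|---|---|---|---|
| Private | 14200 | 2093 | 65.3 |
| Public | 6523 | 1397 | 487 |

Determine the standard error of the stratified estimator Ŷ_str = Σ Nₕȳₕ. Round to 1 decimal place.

4125.5

Var(Ŷ_str) = Σₕ Nₕ²(1 − fₕ)sₕ²/nₕ.
Private: 14200²·(1 − 2093/14200)·65.3/2093 = 5.3637539 × 10^6.
Public: 6523²·(1 − 1397/6523)·487/1397 = 1.1656241 × 10^7.
Sum = 1.7019995 × 10^7.
SE = √(1.7019995 × 10^7) = 4125.5.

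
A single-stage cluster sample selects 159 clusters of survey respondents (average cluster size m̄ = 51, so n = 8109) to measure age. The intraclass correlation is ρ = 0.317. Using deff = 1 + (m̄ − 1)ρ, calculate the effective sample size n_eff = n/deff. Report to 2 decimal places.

481.25

deff = 1 + (51 − 1)·0.317 = 1 + 15.85 = 16.85.
n_eff = 8109 / 16.85 = 481.25.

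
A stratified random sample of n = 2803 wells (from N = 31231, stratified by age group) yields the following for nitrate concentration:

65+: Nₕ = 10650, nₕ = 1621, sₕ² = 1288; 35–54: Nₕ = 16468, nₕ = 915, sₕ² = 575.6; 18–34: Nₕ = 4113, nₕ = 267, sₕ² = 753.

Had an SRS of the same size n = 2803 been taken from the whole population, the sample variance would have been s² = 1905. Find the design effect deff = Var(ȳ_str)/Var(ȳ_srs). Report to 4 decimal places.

0.4676

Var(ȳ_str) = Σ Wₕ²(1−fₕ)sₕ²/nₕ with Wₕ = Nₕ/31231:
  65+: (10650/31231)²·(1−1621/10650)·1288/1621 = 0.078334004
  35–54: (16468/31231)²·(1−915/16468)·575.6/915 = 0.16518969
  18–34: (4113/31231)²·(1−267/4113)·753/267 = 0.04573829
  → Var(ȳ_str) = 0.28926198.
Var(ȳ_srs) = (1 − 2803/31231)·1905/2803 = 0.61863188.
deff = 0.28926198 / 0.61863188 = 0.4676.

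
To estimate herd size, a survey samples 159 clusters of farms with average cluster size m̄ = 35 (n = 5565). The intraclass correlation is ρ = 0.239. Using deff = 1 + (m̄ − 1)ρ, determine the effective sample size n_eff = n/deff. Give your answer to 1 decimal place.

deff = 1 + (35 − 1)·0.239 = 1 + 8.126 = 9.126.
n_eff = 5565 / 9.126 = 609.8.

609.8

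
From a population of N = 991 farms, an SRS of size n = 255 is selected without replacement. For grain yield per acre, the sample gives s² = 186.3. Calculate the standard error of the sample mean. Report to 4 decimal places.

0.7366

Under SRS without replacement, Var(ȳ) = (1 − f)·s²/n with f = n/N = 255/991 = 0.25731584.
Var(ȳ) = (1 − 0.25731584)·186.3/255 = 0.74268416·0.73058824 = 0.54259631.
SE(ȳ) = √(0.54259631) = 0.7366.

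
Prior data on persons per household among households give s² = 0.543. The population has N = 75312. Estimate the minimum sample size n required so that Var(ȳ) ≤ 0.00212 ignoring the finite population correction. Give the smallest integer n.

257

Without fpc, n₀ = s²/D = 0.543/0.00212 = 256.1321.
Rounding up, n = 257.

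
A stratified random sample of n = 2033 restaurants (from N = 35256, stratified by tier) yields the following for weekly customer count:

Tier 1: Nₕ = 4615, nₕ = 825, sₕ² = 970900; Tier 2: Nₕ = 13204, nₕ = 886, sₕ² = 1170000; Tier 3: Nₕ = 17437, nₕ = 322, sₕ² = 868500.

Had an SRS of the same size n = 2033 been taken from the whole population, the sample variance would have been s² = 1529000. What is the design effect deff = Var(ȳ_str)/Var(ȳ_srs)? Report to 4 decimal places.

Var(ȳ_str) = Σ Wₕ²(1−fₕ)sₕ²/nₕ with Wₕ = Nₕ/35256:
  Tier 1: (4615/35256)²·(1−825/4615)·970900/825 = 16.560193
  Tier 2: (13204/35256)²·(1−886/13204)·1170000/886 = 172.79524
  Tier 3: (17437/35256)²·(1−322/17437)·868500/322 = 647.58465
  → Var(ȳ_str) = 836.94008.
Var(ȳ_srs) = (1 − 2033/35256)·1529000/2033 = 708.722.
deff = 836.94008 / 708.722 = 1.1809.

1.1809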